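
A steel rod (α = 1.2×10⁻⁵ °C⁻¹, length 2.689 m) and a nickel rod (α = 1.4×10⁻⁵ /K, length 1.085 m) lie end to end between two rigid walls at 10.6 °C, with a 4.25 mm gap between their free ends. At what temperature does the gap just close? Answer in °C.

Gap closes when ΔL₁ + ΔL₂ = 4.25 mm = 4.25×10⁻³ m
(α₁L₁ + α₂L₂)ΔT = g
α₁L₁ + α₂L₂ = 1.2×10⁻⁵×2.689 + 1.4×10⁻⁵×1.085 = 4.7458×10⁻⁵ m/K
ΔT = 4.25×10⁻³ / 4.7458×10⁻⁵ = 89.55 K
T = 10.6 + 89.55 = 100.15 °C

T = 100 °C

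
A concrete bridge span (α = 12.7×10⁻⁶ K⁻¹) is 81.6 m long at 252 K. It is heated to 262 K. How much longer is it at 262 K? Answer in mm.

|ΔT| = |262 − 252| = 10 K
ΔL = αL₀ΔT = (12.7×10⁻⁶)(81.6)(10) = 1.04×10⁻² m

ΔL = 10.4 mm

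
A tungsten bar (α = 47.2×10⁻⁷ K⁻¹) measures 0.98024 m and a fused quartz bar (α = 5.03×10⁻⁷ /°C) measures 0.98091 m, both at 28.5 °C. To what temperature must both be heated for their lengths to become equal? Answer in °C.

T = 190.6 °C

Equal length when α₁L₁ΔT − α₂L₂ΔT = L₂ − L₁ = 6.70×10⁻⁴ m
α₁L₁ = 4.6267328×10⁻⁶, α₂L₂ = 4.9339773×10⁻⁷ → Δ(αL) = 4.13333507×10⁻⁶ m/K
ΔT = 6.70×10⁻⁴ / 4.13333507×10⁻⁶ = 162.097 K, so T = 28.5 + 162.097 = 190.597 °C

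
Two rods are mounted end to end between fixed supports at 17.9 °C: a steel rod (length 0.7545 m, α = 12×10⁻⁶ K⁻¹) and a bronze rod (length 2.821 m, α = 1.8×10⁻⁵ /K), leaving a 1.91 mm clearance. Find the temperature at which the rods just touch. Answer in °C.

Gap closes when ΔL₁ + ΔL₂ = 1.91 mm = 1.91×10⁻³ m
(α₁L₁ + α₂L₂)ΔT = g
α₁L₁ + α₂L₂ = 12×10⁻⁶×0.7545 + 1.8×10⁻⁵×2.821 = 5.9832×10⁻⁵ m/K
ΔT = 1.91×10⁻³ / 5.9832×10⁻⁵ = 31.923 K
T = 17.9 + 31.923 = 49.823 °C

T = 49.8 °C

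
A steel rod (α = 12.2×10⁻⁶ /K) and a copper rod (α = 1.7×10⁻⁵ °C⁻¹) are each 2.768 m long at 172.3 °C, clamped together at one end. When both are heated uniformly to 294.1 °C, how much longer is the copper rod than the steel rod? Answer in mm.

1.62 mm

ΔT = 121.8 K
steel: ΔL = 12.2×10⁻⁶ × 2.768 m × 121.8 = 4.1131×10⁻³ m = 4.1131 mm
copper: ΔL = 1.7×10⁻⁵ × 2.768 m × 121.8 = 5.7314×10⁻³ m = 5.7314 mm
difference = 5.7314 − 4.1131 = 1.6183 mm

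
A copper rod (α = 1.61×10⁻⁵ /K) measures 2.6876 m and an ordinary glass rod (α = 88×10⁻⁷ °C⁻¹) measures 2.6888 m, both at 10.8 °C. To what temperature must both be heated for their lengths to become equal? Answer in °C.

Equal length when α₁L₁ΔT − α₂L₂ΔT = L₂ − L₁ = 1.20×10⁻³ m
α₁L₁ = 4.327036×10⁻⁵, α₂L₂ = 2.366144×10⁻⁵ → Δ(αL) = 1.960892×10⁻⁵ m/K
ΔT = 1.20×10⁻³ / 1.960892×10⁻⁵ = 61.1966 K, so T = 10.8 + 61.1966 = 71.9966 °C

T = 72.00 °C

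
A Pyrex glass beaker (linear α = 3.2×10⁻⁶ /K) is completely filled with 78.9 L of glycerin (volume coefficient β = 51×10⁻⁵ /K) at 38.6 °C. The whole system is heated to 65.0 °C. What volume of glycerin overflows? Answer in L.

The beaker also expands: β_container ≈ 3α = 9.6×10⁻⁶ /K
Net overflow = V₀(β_liq − 3α_cont)ΔT
β − 3α = 5.10×10⁻⁴ − 9.6×10⁻⁶ = 5.004×10⁻⁴ /K; ΔT = 26.4 K
ΔV = 78.9 × 5.004×10⁻⁴ × 26.4 = 1.04 L

1.04 L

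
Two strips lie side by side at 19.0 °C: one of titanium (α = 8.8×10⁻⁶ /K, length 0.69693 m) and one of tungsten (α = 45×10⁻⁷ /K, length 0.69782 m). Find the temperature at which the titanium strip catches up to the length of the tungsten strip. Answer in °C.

T = 316.4 °C

Equal length when α₁L₁ΔT − α₂L₂ΔT = L₂ − L₁ = 8.90×10⁻⁴ m
α₁L₁ = 6.132984×10⁻⁶, α₂L₂ = 3.14019×10⁻⁶ → Δ(αL) = 2.992794×10⁻⁶ m/K
ΔT = 8.90×10⁻⁴ / 2.992794×10⁻⁶ = 297.381 K, so T = 19.0 + 297.381 = 316.381 °C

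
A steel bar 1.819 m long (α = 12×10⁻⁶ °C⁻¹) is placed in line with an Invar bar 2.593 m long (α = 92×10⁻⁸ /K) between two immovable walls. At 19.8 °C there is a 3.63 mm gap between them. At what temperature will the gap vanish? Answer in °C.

T = 170 °C

α₁L₁ = 2.1828×10⁻⁵ m/K, α₂L₂ = 2.38556×10⁻⁶ m/K → total 2.421356×10⁻⁵ m/K
ΔT = g/(α₁L₁+α₂L₂) = 3.63×10⁻³ / 2.421356×10⁻⁵ = 149.92 K
T = 19.8 + 149.92 = 169.72 °C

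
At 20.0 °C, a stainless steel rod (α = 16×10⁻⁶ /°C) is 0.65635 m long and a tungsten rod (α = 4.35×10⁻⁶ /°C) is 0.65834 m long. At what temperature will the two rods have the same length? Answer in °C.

T = 280.5 °C

L₁(1 + α₁ΔT) = L₂(1 + α₂ΔT) ⇒ ΔT = (L₂ − L₁)/(α₁L₁ − α₂L₂)
L₂ − L₁ = 0.65834 − 0.65635 = 1.99×10⁻³ m
α₁L₁ − α₂L₂ = 16×10⁻⁶×0.65635 − 4.35×10⁻⁶×0.65834 = 7.637821×10⁻⁶ m/K
ΔT = 1.99×10⁻³ / 7.637821×10⁻⁶ = 260.546 K
T = 20.0 + 260.546 = 280.546 °C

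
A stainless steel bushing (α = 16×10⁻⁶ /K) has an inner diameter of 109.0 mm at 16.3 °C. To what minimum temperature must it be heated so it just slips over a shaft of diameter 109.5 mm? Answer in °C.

Required Δd = 109.5 − 109.0 = 0.5 mm
Δd = αd₀ΔT ⇒ ΔT = Δd/(αd₀) = 0.5 / (16×10⁻⁶ × 109.0) = 286.70 K
T_min = 16.3 + 286.70 = 303.00 °C

T = 303 °C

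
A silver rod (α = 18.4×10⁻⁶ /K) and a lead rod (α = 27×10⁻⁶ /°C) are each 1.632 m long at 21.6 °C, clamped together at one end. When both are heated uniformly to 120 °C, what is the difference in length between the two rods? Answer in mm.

ΔT = 98.4 K
silver: ΔL = 18.4×10⁻⁶ × 1.632 m × 98.4 = 2.9548×10⁻³ m = 2.9548 mm
lead: ΔL = 27×10⁻⁶ × 1.632 m × 98.4 = 4.3359×10⁻³ m = 4.3359 mm
difference = 4.3359 − 2.9548 = 1.3811 mm

1.38 mm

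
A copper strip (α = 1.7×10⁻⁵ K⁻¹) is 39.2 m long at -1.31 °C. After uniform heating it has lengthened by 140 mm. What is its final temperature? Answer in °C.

ΔL = αL₀ΔT ⇒ ΔT = ΔL / (αL₀)
ΔT = 140×10⁻³ m / (1.7×10⁻⁵ × 39.2 m) = 210.08 K
T = -1.31 + 210.08 = 208.77 °C

T = 209 °C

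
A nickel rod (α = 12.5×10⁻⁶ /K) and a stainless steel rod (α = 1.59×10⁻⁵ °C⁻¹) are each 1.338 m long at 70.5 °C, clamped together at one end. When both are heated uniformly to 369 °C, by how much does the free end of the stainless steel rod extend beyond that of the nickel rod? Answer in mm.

1.36 mm

ΔT = 298.5 K
nickel: ΔL = 12.5×10⁻⁶ × 1.338 m × 298.5 = 4.9924×10⁻³ m = 4.9924 mm
stainless steel: ΔL = 1.59×10⁻⁵ × 1.338 m × 298.5 = 6.3503×10⁻³ m = 6.3503 mm
difference = 6.3503 − 4.9924 = 1.3579 mm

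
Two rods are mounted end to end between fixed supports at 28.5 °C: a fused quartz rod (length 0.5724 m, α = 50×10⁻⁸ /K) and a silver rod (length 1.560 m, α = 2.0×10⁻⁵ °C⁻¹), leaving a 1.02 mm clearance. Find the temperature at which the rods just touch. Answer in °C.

T = 60.9 °C

Gap closes when ΔL₁ + ΔL₂ = 1.02 mm = 1.02×10⁻³ m
(α₁L₁ + α₂L₂)ΔT = g
α₁L₁ + α₂L₂ = 50×10⁻⁸×0.5724 + 2.0×10⁻⁵×1.560 = 3.14862×10⁻⁵ m/K
ΔT = 1.02×10⁻³ / 3.14862×10⁻⁵ = 32.395 K
T = 28.5 + 32.395 = 60.895 °C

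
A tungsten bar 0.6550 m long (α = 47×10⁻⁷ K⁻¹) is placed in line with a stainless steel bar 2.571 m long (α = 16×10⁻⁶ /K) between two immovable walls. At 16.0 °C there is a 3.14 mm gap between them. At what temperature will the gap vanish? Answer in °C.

T = 87.0 °C

α₁L₁ = 3.0785×10⁻⁶ m/K, α₂L₂ = 4.1136×10⁻⁵ m/K → total 4.42145×10⁻⁵ m/K
ΔT = g/(α₁L₁+α₂L₂) = 3.14×10⁻³ / 4.42145×10⁻⁵ = 71.017 K
T = 16.0 + 71.017 = 87.017 °C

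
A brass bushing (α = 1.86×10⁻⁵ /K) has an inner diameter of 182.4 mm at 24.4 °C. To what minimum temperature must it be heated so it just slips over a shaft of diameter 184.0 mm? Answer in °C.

T = 496 °C

Required Δd = 184.0 − 182.4 = 1.6 mm
Δd = αd₀ΔT ⇒ ΔT = Δd/(αd₀) = 1.6 / (1.86×10⁻⁵ × 182.4) = 471.61 K
T_min = 24.4 + 471.61 = 496.01 °C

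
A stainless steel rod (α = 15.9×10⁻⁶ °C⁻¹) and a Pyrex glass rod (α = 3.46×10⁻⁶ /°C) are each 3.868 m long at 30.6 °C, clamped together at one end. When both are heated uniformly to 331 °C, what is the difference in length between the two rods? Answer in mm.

ΔT = 300.4 K
stainless steel: ΔL = 15.9×10⁻⁶ × 3.868 m × 300.4 = 1.8475×10⁻² m = 18.475 mm
Pyrex glass: ΔL = 3.46×10⁻⁶ × 3.868 m × 300.4 = 4.0203×10⁻³ m = 4.0203 mm
difference = 18.475 − 4.0203 = 14.4547 mm

14.5 mm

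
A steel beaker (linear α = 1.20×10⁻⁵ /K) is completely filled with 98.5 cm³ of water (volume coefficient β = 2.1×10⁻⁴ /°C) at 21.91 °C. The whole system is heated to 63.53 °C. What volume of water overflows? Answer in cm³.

The beaker also expands: β_container ≈ 3α = 3.6×10⁻⁵ /K
Net overflow = V₀(β_liq − 3α_cont)ΔT
β − 3α = 2.10×10⁻⁴ − 3.6×10⁻⁵ = 1.74×10⁻⁴ /K; ΔT = 41.62 K
ΔV = 98.5 × 1.74×10⁻⁴ × 41.62 = 0.713 cm³

0.713 cm³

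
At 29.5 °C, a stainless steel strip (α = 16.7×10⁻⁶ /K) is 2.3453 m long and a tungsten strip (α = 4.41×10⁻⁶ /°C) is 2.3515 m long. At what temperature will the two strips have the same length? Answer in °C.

T = 244.8 °C

L₁(1 + α₁ΔT) = L₂(1 + α₂ΔT) ⇒ ΔT = (L₂ − L₁)/(α₁L₁ − α₂L₂)
L₂ − L₁ = 2.3515 − 2.3453 = 6.20×10⁻³ m
α₁L₁ − α₂L₂ = 16.7×10⁻⁶×2.3453 − 4.41×10⁻⁶×2.3515 = 2.8796395×10⁻⁵ m/K
ΔT = 6.20×10⁻³ / 2.8796395×10⁻⁵ = 215.305 K
T = 29.5 + 215.305 = 244.805 °C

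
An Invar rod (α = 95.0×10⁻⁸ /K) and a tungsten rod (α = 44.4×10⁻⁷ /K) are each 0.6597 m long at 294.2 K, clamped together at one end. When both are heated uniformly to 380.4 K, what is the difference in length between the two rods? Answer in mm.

ΔT = 86.2 K
Invar: ΔL = 95.0×10⁻⁸ × 0.6597 m × 86.2 = 5.4023×10⁻⁵ m = 0.054023 mm
tungsten: ΔL = 44.4×10⁻⁷ × 0.6597 m × 86.2 = 2.5249×10⁻⁴ m = 0.25249 mm
difference = 0.25249 − 0.054023 = 0.198467 mm

0.198 mm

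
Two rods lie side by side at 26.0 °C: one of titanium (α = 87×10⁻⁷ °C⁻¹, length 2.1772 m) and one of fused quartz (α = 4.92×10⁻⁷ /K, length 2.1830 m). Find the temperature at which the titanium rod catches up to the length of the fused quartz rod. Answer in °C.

T = 350.6 °C

Equal length when α₁L₁ΔT − α₂L₂ΔT = L₂ − L₁ = 5.80×10⁻³ m
α₁L₁ = 1.894164×10⁻⁵, α₂L₂ = 1.074036×10⁻⁶ → Δ(αL) = 1.7867604×10⁻⁵ m/K
ΔT = 5.80×10⁻³ / 1.7867604×10⁻⁵ = 324.610 K, so T = 26.0 + 324.610 = 350.610 °C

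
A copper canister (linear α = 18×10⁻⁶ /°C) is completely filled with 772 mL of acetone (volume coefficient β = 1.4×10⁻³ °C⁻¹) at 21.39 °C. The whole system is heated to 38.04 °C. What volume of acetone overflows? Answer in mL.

17.3 mL

The canister also expands: β_container ≈ 3α = 5.4×10⁻⁵ /K
Net overflow = V₀(β_liq − 3α_cont)ΔT
β − 3α = 1.40×10⁻³ − 5.4×10⁻⁵ = 1.346×10⁻³ /K; ΔT = 16.65 K
ΔV = 772 × 1.346×10⁻³ × 16.65 = 17.3 mL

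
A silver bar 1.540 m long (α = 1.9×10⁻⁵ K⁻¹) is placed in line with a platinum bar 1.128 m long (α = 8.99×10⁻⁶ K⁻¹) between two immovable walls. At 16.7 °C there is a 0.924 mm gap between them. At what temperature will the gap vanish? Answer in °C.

α₁L₁ = 2.926×10⁻⁵ m/K, α₂L₂ = 1.014072×10⁻⁵ m/K → total 3.940072×10⁻⁵ m/K
ΔT = g/(α₁L₁+α₂L₂) = 9.24×10⁻⁴ / 3.940072×10⁻⁵ = 23.451 K
T = 16.7 + 23.451 = 40.151 °C

T = 40.2 °C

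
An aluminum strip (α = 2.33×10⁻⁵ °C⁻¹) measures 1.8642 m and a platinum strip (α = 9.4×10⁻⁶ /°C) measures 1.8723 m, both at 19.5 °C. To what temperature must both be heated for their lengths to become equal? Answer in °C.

T = 333.0 °C

L₁(1 + α₁ΔT) = L₂(1 + α₂ΔT) ⇒ ΔT = (L₂ − L₁)/(α₁L₁ − α₂L₂)
L₂ − L₁ = 1.8723 − 1.8642 = 8.10×10⁻³ m
α₁L₁ − α₂L₂ = 2.33×10⁻⁵×1.8642 − 9.4×10⁻⁶×1.8723 = 2.583624×10⁻⁵ m/K
ΔT = 8.10×10⁻³ / 2.583624×10⁻⁵ = 313.513 K
T = 19.5 + 313.513 = 333.013 °C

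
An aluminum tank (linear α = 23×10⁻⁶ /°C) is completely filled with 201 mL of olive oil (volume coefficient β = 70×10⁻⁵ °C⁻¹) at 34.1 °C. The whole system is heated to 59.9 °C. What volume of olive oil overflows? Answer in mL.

The tank also expands: β_container ≈ 3α = 6.9×10⁻⁵ /K
Net overflow = V₀(β_liq − 3α_cont)ΔT
β − 3α = 7.00×10⁻⁴ − 6.9×10⁻⁵ = 6.31×10⁻⁴ /K; ΔT = 25.8 K
ΔV = 201 × 6.31×10⁻⁴ × 25.8 = 3.27 mL

3.27 mL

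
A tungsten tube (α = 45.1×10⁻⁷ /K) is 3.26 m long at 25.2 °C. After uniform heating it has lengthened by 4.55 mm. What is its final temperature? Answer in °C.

T = 335 °C

ΔL = αL₀ΔT ⇒ ΔT = ΔL / (αL₀)
ΔT = 4.55×10⁻³ m / (45.1×10⁻⁷ × 3.26 m) = 309.47 K
T = 25.2 + 309.47 = 334.67 °C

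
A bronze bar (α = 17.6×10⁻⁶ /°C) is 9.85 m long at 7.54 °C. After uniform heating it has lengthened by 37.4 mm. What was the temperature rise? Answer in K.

ΔL = αL₀ΔT ⇒ ΔT = ΔL / (αL₀)
ΔT = 37.4×10⁻³ m / (17.6×10⁻⁶ × 9.85 m) = 215.74 K

ΔT = 216 K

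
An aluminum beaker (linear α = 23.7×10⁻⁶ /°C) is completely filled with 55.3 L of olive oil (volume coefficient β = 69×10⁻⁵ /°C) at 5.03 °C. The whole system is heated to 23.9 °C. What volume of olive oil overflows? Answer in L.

The beaker also expands: β_container ≈ 3α = 7.11×10⁻⁵ /K
Net overflow = V₀(β_liq − 3α_cont)ΔT
β − 3α = 6.90×10⁻⁴ − 7.11×10⁻⁵ = 6.189×10⁻⁴ /K; ΔT = 18.87 K
ΔV = 55.3 × 6.189×10⁻⁴ × 18.87 = 0.646 L

0.646 L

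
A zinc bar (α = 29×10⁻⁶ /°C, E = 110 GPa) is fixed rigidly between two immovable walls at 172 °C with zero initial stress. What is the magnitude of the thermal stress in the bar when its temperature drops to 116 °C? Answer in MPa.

σ = 179 MPa

Fully constrained: the free strain ε = αΔT is blocked, so σ = Eε = EαΔT.
|ΔT| = 56 K
σ = 110×10⁹ × 29×10⁻⁶ × 56 = 1.79×10⁸ Pa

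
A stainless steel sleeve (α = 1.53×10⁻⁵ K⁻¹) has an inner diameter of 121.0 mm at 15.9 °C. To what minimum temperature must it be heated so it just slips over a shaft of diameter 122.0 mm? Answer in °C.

Required Δd = 122.0 − 121.0 = 1.0 mm
Δd = αd₀ΔT ⇒ ΔT = Δd/(αd₀) = 1.0 / (1.53×10⁻⁵ × 121.0) = 540.16 K
T_min = 15.9 + 540.16 = 556.06 °C

T = 556 °C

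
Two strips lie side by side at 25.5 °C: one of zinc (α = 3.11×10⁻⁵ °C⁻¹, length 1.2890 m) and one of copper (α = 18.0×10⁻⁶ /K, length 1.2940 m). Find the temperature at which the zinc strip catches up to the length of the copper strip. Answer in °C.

L₁(1 + α₁ΔT) = L₂(1 + α₂ΔT) ⇒ ΔT = (L₂ − L₁)/(α₁L₁ − α₂L₂)
L₂ − L₁ = 1.2940 − 1.2890 = 5.00×10⁻³ m
α₁L₁ − α₂L₂ = 3.11×10⁻⁵×1.2890 − 18.0×10⁻⁶×1.2940 = 1.67959×10⁻⁵ m/K
ΔT = 5.00×10⁻³ / 1.67959×10⁻⁵ = 297.692 K
T = 25.5 + 297.692 = 323.192 °C

T = 323.2 °C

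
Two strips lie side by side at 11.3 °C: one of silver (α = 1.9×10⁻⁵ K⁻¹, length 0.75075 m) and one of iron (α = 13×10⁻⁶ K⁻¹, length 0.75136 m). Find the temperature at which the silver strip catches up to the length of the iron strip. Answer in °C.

L₁(1 + α₁ΔT) = L₂(1 + α₂ΔT) ⇒ ΔT = (L₂ − L₁)/(α₁L₁ − α₂L₂)
L₂ − L₁ = 0.75136 − 0.75075 = 6.10×10⁻⁴ m
α₁L₁ − α₂L₂ = 1.9×10⁻⁵×0.75075 − 13×10⁻⁶×0.75136 = 4.49657×10⁻⁶ m/K
ΔT = 6.10×10⁻⁴ / 4.49657×10⁻⁶ = 135.659 K
T = 11.3 + 135.659 = 146.959 °C

T = 147.0 °C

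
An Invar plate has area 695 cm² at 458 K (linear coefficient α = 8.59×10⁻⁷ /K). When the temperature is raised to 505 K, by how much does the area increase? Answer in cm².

Area coefficient ≈ 2α; |ΔT| = 47 K
ΔA = 2αA₀ΔT = 2(8.59×10⁻⁷)(695)(47) = 0.0561 cm²

ΔA = 0.0561 cm²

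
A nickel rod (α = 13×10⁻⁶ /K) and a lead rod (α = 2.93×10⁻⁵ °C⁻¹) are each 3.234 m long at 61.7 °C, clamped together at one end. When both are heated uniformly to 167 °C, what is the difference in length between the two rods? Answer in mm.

ΔT = 105.3 K
nickel: ΔL = 13×10⁻⁶ × 3.234 m × 105.3 = 4.4270×10⁻³ m = 4.4270 mm
lead: ΔL = 2.93×10⁻⁵ × 3.234 m × 105.3 = 9.9778×10⁻³ m = 9.9778 mm
difference = 9.9778 − 4.4270 = 5.5508 mm

5.55 mm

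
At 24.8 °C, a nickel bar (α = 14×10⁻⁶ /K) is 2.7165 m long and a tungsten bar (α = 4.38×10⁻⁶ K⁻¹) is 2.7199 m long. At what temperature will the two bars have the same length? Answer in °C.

T = 155.0 °C

L₁(1 + α₁ΔT) = L₂(1 + α₂ΔT) ⇒ ΔT = (L₂ − L₁)/(α₁L₁ − α₂L₂)
L₂ − L₁ = 2.7199 − 2.7165 = 3.40×10⁻³ m
α₁L₁ − α₂L₂ = 14×10⁻⁶×2.7165 − 4.38×10⁻⁶×2.7199 = 2.6117838×10⁻⁵ m/K
ΔT = 3.40×10⁻³ / 2.6117838×10⁻⁵ = 130.179 K
T = 24.8 + 130.179 = 154.979 °C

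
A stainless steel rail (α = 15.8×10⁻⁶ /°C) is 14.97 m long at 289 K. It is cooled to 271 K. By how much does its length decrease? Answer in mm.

|ΔT| = |271 − 289| = 18 K
ΔL = αL₀ΔT = (15.8×10⁻⁶)(14.97)(18) = 4.26×10⁻³ m

ΔL = 4.26 mm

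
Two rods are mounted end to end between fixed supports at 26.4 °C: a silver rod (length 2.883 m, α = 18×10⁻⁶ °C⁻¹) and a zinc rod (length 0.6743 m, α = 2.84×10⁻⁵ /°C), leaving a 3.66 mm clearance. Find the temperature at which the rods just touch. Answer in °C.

Gap closes when ΔL₁ + ΔL₂ = 3.66 mm = 3.66×10⁻³ m
(α₁L₁ + α₂L₂)ΔT = g
α₁L₁ + α₂L₂ = 18×10⁻⁶×2.883 + 2.84×10⁻⁵×0.6743 = 7.104412×10⁻⁵ m/K
ΔT = 3.66×10⁻³ / 7.104412×10⁻⁵ = 51.517 K
T = 26.4 + 51.517 = 77.917 °C

T = 77.9 °C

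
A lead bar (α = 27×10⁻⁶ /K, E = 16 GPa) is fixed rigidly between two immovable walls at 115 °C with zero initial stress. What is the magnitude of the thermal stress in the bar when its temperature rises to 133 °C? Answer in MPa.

σ = 7.78 MPa

Fully constrained: the free strain ε = αΔT is blocked, so σ = Eε = EαΔT.
|ΔT| = 18 K
σ = 16.0×10⁹ × 27×10⁻⁶ × 18 = 7.78×10⁶ Pa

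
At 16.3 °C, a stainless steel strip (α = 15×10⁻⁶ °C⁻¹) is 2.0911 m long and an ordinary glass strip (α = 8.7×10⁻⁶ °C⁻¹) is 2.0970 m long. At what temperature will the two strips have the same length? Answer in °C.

L₁(1 + α₁ΔT) = L₂(1 + α₂ΔT) ⇒ ΔT = (L₂ − L₁)/(α₁L₁ − α₂L₂)
L₂ − L₁ = 2.0970 − 2.0911 = 5.90×10⁻³ m
α₁L₁ − α₂L₂ = 15×10⁻⁶×2.0911 − 8.7×10⁻⁶×2.0970 = 1.31226×10⁻⁵ m/K
ΔT = 5.90×10⁻³ / 1.31226×10⁻⁵ = 449.606 K
T = 16.3 + 449.606 = 465.906 °C

T = 465.9 °C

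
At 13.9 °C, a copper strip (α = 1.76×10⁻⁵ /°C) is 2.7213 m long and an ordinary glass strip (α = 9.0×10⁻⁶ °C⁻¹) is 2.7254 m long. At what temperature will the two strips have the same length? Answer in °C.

Equal length when α₁L₁ΔT − α₂L₂ΔT = L₂ − L₁ = 4.10×10⁻³ m
α₁L₁ = 4.789488×10⁻⁵, α₂L₂ = 2.45286×10⁻⁵ → Δ(αL) = 2.336628×10⁻⁵ m/K
ΔT = 4.10×10⁻³ / 2.336628×10⁻⁵ = 175.467 K, so T = 13.9 + 175.467 = 189.367 °C

T = 189.4 °C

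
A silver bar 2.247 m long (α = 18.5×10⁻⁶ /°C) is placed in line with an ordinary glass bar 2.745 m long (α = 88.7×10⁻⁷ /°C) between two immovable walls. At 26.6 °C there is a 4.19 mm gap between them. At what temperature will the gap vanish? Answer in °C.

T = 90.2 °C

α₁L₁ = 4.15695×10⁻⁵ m/K, α₂L₂ = 2.434815×10⁻⁵ m/K → total 6.591765×10⁻⁵ m/K
ΔT = g/(α₁L₁+α₂L₂) = 4.19×10⁻³ / 6.591765×10⁻⁵ = 63.564 K
T = 26.6 + 63.564 = 90.164 °C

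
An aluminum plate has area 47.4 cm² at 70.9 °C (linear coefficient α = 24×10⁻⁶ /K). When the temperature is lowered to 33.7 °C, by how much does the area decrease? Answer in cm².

Area coefficient ≈ 2α; |ΔT| = 37.2 K
ΔA = 2αA₀ΔT = 2(24×10⁻⁶)(47.4)(37.2) = 0.0846 cm²

ΔA = 0.0846 cm²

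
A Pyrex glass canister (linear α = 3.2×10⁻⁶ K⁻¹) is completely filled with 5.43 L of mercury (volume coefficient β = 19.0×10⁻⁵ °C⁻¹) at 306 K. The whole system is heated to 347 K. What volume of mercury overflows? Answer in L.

0.0402 L

The canister also expands: β_container ≈ 3α = 9.6×10⁻⁶ /K
Net overflow = V₀(β_liq − 3α_cont)ΔT
β − 3α = 1.90×10⁻⁴ − 9.6×10⁻⁶ = 1.804×10⁻⁴ /K; ΔT = 41 K
ΔV = 5.43 × 1.804×10⁻⁴ × 41 = 0.0402 L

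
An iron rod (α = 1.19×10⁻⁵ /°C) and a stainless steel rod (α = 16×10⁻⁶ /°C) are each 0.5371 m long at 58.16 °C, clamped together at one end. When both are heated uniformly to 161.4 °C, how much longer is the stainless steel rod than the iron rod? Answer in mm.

ΔT = 103.24 K
iron: ΔL = 1.19×10⁻⁵ × 0.5371 m × 103.24 = 6.5986×10⁻⁴ m = 0.65986 mm
stainless steel: ΔL = 16×10⁻⁶ × 0.5371 m × 103.24 = 8.8720×10⁻⁴ m = 0.88720 mm
difference = 0.88720 − 0.65986 = 0.22734 mm

0.227 mm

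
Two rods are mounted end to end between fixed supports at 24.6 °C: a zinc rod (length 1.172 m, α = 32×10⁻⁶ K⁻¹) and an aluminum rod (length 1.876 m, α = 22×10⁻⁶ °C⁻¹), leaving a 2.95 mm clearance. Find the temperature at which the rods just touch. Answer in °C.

Gap closes when ΔL₁ + ΔL₂ = 2.95 mm = 2.95×10⁻³ m
(α₁L₁ + α₂L₂)ΔT = g
α₁L₁ + α₂L₂ = 32×10⁻⁶×1.172 + 22×10⁻⁶×1.876 = 7.8776×10⁻⁵ m/K
ΔT = 2.95×10⁻³ / 7.8776×10⁻⁵ = 37.448 K
T = 24.6 + 37.448 = 62.048 °C

T = 62.0 °C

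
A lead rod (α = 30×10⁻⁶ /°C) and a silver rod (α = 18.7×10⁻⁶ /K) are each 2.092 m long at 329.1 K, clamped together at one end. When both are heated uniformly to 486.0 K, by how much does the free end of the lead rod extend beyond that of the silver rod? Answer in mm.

ΔT = 156.9 K
lead: ΔL = 30×10⁻⁶ × 2.092 m × 156.9 = 9.8470×10⁻³ m = 9.8470 mm
silver: ΔL = 18.7×10⁻⁶ × 2.092 m × 156.9 = 6.1380×10⁻³ m = 6.1380 mm
difference = 9.8470 − 6.1380 = 3.709 mm

3.71 mm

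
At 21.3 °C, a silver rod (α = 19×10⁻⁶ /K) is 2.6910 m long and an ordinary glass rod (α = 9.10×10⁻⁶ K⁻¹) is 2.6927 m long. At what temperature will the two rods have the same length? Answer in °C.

L₁(1 + α₁ΔT) = L₂(1 + α₂ΔT) ⇒ ΔT = (L₂ − L₁)/(α₁L₁ − α₂L₂)
L₂ − L₁ = 2.6927 − 2.6910 = 1.70×10⁻³ m
α₁L₁ − α₂L₂ = 19×10⁻⁶×2.6910 − 9.10×10⁻⁶×2.6927 = 2.662543×10⁻⁵ m/K
ΔT = 1.70×10⁻³ / 2.662543×10⁻⁵ = 63.8487 K
T = 21.3 + 63.8487 = 85.1487 °C

T = 85.15 °C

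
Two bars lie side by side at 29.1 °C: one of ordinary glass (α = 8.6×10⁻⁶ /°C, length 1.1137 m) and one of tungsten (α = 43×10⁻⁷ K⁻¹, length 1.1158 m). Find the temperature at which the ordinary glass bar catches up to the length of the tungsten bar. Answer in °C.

L₁(1 + α₁ΔT) = L₂(1 + α₂ΔT) ⇒ ΔT = (L₂ − L₁)/(α₁L₁ − α₂L₂)
L₂ − L₁ = 1.1158 − 1.1137 = 2.10×10⁻³ m
α₁L₁ − α₂L₂ = 8.6×10⁻⁶×1.1137 − 43×10⁻⁷×1.1158 = 4.77988×10⁻⁶ m/K
ΔT = 2.10×10⁻³ / 4.77988×10⁻⁶ = 439.342 K
T = 29.1 + 439.342 = 468.442 °C

T = 468.4 °C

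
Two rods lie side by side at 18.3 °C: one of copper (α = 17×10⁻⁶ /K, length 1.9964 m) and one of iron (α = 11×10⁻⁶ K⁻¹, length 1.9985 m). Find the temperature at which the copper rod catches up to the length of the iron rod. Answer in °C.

L₁(1 + α₁ΔT) = L₂(1 + α₂ΔT) ⇒ ΔT = (L₂ − L₁)/(α₁L₁ − α₂L₂)
L₂ − L₁ = 1.9985 − 1.9964 = 2.10×10⁻³ m
α₁L₁ − α₂L₂ = 17×10⁻⁶×1.9964 − 11×10⁻⁶×1.9985 = 1.19553×10⁻⁵ m/K
ΔT = 2.10×10⁻³ / 1.19553×10⁻⁵ = 175.654 K
T = 18.3 + 175.654 = 193.954 °C

T = 194.0 °C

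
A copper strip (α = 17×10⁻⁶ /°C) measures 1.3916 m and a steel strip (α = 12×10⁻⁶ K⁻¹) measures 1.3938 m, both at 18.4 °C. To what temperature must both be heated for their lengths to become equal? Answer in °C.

T = 335.8 °C

Equal length when α₁L₁ΔT − α₂L₂ΔT = L₂ − L₁ = 2.20×10⁻³ m
α₁L₁ = 2.36572×10⁻⁵, α₂L₂ = 1.67256×10⁻⁵ → Δ(αL) = 6.9316×10⁻⁶ m/K
ΔT = 2.20×10⁻³ / 6.9316×10⁻⁶ = 317.387 K, so T = 18.4 + 317.387 = 335.787 °C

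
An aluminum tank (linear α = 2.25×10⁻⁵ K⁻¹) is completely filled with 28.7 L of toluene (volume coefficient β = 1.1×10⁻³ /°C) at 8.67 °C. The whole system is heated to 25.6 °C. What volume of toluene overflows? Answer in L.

The tank also expands: β_container ≈ 3α = 6.75×10⁻⁵ /K
Net overflow = V₀(β_liq − 3α_cont)ΔT
β − 3α = 1.10×10⁻³ − 6.75×10⁻⁵ = 1.0325×10⁻³ /K; ΔT = 16.93 K
ΔV = 28.7 × 1.0325×10⁻³ × 16.93 = 0.502 L

0.502 L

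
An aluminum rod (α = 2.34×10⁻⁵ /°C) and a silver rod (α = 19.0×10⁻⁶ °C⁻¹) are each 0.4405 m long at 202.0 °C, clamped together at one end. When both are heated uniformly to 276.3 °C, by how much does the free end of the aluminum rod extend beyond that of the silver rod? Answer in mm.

0.144 mm

ΔT = 74.3 K
aluminum: ΔL = 2.34×10⁻⁵ × 0.4405 m × 74.3 = 7.6586×10⁻⁴ m = 0.76586 mm
silver: ΔL = 19.0×10⁻⁶ × 0.4405 m × 74.3 = 6.2185×10⁻⁴ m = 0.62185 mm
difference = 0.76586 − 0.62185 = 0.14401 mm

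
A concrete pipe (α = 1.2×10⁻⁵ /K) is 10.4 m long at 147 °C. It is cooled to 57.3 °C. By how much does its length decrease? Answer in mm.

|ΔT| = |57.3 − 147| = 89.7 K
ΔL = αL₀ΔT = (1.2×10⁻⁵)(10.4)(89.7) = 1.12×10⁻² m

ΔL = 11.2 mm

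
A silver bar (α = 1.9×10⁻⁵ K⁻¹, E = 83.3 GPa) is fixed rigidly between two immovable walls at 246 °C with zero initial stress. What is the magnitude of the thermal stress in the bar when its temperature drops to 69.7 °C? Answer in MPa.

Fully constrained: the free strain ε = αΔT is blocked, so σ = Eε = EαΔT.
|ΔT| = 176.3 K
σ = 83.3×10⁹ × 1.9×10⁻⁵ × 176.3 = 2.79×10⁸ Pa

σ = 279 MPa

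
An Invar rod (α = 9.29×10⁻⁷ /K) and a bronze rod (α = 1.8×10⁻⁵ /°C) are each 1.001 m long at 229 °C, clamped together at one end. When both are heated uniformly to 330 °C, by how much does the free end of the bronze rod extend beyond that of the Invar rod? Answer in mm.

ΔT = 101 K
Invar: ΔL = 9.29×10⁻⁷ × 1.001 m × 101 = 9.3923×10⁻⁵ m = 0.093923 mm
bronze: ΔL = 1.8×10⁻⁵ × 1.001 m × 101 = 1.8198×10⁻³ m = 1.8198 mm
difference = 1.8198 − 0.093923 = 1.725877 mm

1.73 mm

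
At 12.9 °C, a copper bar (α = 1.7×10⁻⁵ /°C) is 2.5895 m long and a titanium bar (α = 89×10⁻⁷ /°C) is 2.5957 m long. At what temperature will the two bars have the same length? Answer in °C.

L₁(1 + α₁ΔT) = L₂(1 + α₂ΔT) ⇒ ΔT = (L₂ − L₁)/(α₁L₁ − α₂L₂)
L₂ − L₁ = 2.5957 − 2.5895 = 6.20×10⁻³ m
α₁L₁ − α₂L₂ = 1.7×10⁻⁵×2.5895 − 89×10⁻⁷×2.5957 = 2.091977×10⁻⁵ m/K
ΔT = 6.20×10⁻³ / 2.091977×10⁻⁵ = 296.370 K
T = 12.9 + 296.370 = 309.270 °C

T = 309.3 °C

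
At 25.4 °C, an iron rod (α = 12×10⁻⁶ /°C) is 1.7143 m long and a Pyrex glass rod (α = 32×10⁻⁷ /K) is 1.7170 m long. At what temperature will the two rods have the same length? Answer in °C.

T = 204.5 °C

Equal length when α₁L₁ΔT − α₂L₂ΔT = L₂ − L₁ = 2.70×10⁻³ m
α₁L₁ = 2.05716×10⁻⁵, α₂L₂ = 5.4944×10⁻⁶ → Δ(αL) = 1.50772×10⁻⁵ m/K
ΔT = 2.70×10⁻³ / 1.50772×10⁻⁵ = 179.078 K, so T = 25.4 + 179.078 = 204.478 °C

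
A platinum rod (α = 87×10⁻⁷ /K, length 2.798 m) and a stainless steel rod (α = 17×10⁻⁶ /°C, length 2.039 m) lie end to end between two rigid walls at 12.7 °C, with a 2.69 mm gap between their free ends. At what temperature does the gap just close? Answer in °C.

α₁L₁ = 2.43426×10⁻⁵ m/K, α₂L₂ = 3.4663×10⁻⁵ m/K → total 5.90056×10⁻⁵ m/K
ΔT = g/(α₁L₁+α₂L₂) = 2.69×10⁻³ / 5.90056×10⁻⁵ = 45.589 K
T = 12.7 + 45.589 = 58.289 °C

T = 58.3 °C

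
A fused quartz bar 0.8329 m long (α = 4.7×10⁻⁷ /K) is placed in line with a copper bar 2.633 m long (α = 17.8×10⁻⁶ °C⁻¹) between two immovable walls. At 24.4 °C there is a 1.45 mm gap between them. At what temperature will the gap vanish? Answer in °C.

Gap closes when ΔL₁ + ΔL₂ = 1.45 mm = 1.45×10⁻³ m
(α₁L₁ + α₂L₂)ΔT = g
α₁L₁ + α₂L₂ = 4.7×10⁻⁷×0.8329 + 17.8×10⁻⁶×2.633 = 4.7258863×10⁻⁵ m/K
ΔT = 1.45×10⁻³ / 4.7258863×10⁻⁵ = 30.682 K
T = 24.4 + 30.682 = 55.082 °C

T = 55.1 °C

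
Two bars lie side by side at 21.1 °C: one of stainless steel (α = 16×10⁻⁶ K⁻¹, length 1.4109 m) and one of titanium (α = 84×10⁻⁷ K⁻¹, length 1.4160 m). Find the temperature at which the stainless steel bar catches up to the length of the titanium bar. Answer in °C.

Equal length when α₁L₁ΔT − α₂L₂ΔT = L₂ − L₁ = 5.10×10⁻³ m
α₁L₁ = 2.25744×10⁻⁵, α₂L₂ = 1.18944×10⁻⁵ → Δ(αL) = 1.068×10⁻⁵ m/K
ΔT = 5.10×10⁻³ / 1.068×10⁻⁵ = 477.528 K, so T = 21.1 + 477.528 = 498.628 °C

T = 498.6 °C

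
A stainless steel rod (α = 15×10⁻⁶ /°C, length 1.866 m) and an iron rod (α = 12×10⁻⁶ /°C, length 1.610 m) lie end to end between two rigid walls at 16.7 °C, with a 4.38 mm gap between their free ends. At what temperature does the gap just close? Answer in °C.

α₁L₁ = 2.799×10⁻⁵ m/K, α₂L₂ = 1.932×10⁻⁵ m/K → total 4.731×10⁻⁵ m/K
ΔT = g/(α₁L₁+α₂L₂) = 4.38×10⁻³ / 4.731×10⁻⁵ = 92.58 K
T = 16.7 + 92.58 = 109.28 °C

T = 109 °C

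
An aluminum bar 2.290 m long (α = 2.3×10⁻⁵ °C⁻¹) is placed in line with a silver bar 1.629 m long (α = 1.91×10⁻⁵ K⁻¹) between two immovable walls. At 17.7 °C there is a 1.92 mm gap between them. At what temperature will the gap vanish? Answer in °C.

Gap closes when ΔL₁ + ΔL₂ = 1.92 mm = 1.92×10⁻³ m
(α₁L₁ + α₂L₂)ΔT = g
α₁L₁ + α₂L₂ = 2.3×10⁻⁵×2.290 + 1.91×10⁻⁵×1.629 = 8.37839×10⁻⁵ m/K
ΔT = 1.92×10⁻³ / 8.37839×10⁻⁵ = 22.916 K
T = 17.7 + 22.916 = 40.616 °C

T = 40.6 °C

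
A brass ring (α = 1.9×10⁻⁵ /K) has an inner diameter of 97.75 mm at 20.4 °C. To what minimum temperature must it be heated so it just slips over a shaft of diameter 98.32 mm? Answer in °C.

T = 327 °C

Required Δd = 98.32 − 97.75 = 0.57 mm
Δd = αd₀ΔT ⇒ ΔT = Δd/(αd₀) = 0.57 / (1.9×10⁻⁵ × 97.75) = 306.91 K
T_min = 20.4 + 306.91 = 327.31 °C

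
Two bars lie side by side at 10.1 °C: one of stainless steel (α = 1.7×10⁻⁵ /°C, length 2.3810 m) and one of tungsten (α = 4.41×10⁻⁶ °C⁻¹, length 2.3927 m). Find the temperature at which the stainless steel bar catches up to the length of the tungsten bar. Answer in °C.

T = 401.1 °C

L₁(1 + α₁ΔT) = L₂(1 + α₂ΔT) ⇒ ΔT = (L₂ − L₁)/(α₁L₁ − α₂L₂)
L₂ − L₁ = 2.3927 − 2.3810 = 1.17×10⁻² m
α₁L₁ − α₂L₂ = 1.7×10⁻⁵×2.3810 − 4.41×10⁻⁶×2.3927 = 2.9925193×10⁻⁵ m/K
ΔT = 1.17×10⁻² / 2.9925193×10⁻⁵ = 390.975 K
T = 10.1 + 390.975 = 401.075 °C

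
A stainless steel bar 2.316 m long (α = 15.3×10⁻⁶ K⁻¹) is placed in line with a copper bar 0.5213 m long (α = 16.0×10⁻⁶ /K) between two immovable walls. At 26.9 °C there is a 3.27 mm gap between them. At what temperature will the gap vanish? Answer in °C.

α₁L₁ = 3.54348×10⁻⁵ m/K, α₂L₂ = 8.3408×10⁻⁶ m/K → total 4.37756×10⁻⁵ m/K
ΔT = g/(α₁L₁+α₂L₂) = 3.27×10⁻³ / 4.37756×10⁻⁵ = 74.70 K
T = 26.9 + 74.70 = 101.60 °C

T = 102 °C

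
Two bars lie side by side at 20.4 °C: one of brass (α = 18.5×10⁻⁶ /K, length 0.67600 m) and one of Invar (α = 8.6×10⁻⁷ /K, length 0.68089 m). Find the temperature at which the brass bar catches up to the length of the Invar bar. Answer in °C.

T = 430.6 °C

Equal length when α₁L₁ΔT − α₂L₂ΔT = L₂ − L₁ = 4.89×10⁻³ m
α₁L₁ = 1.2506×10⁻⁵, α₂L₂ = 5.855654×10⁻⁷ → Δ(αL) = 1.19204346×10⁻⁵ m/K
ΔT = 4.89×10⁻³ / 1.19204346×10⁻⁵ = 410.220 K, so T = 20.4 + 410.220 = 430.620 °C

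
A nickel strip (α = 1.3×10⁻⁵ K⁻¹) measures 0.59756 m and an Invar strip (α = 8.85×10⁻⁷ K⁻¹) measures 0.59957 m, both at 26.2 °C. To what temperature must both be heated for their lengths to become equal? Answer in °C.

T = 303.9 °C

L₁(1 + α₁ΔT) = L₂(1 + α₂ΔT) ⇒ ΔT = (L₂ − L₁)/(α₁L₁ − α₂L₂)
L₂ − L₁ = 0.59957 − 0.59756 = 2.01×10⁻³ m
α₁L₁ − α₂L₂ = 1.3×10⁻⁵×0.59756 − 8.85×10⁻⁷×0.59957 = 7.23766055×10⁻⁶ m/K
ΔT = 2.01×10⁻³ / 7.23766055×10⁻⁶ = 277.714 K
T = 26.2 + 277.714 = 303.914 °C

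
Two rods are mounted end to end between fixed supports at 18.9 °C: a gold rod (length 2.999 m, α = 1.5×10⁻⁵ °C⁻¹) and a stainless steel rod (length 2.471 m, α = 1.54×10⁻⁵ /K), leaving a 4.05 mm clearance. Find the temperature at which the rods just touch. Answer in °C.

T = 67.7 °C

α₁L₁ = 4.4985×10⁻⁵ m/K, α₂L₂ = 3.80534×10⁻⁵ m/K → total 8.30384×10⁻⁵ m/K
ΔT = g/(α₁L₁+α₂L₂) = 4.05×10⁻³ / 8.30384×10⁻⁵ = 48.773 K
T = 18.9 + 48.773 = 67.673 °C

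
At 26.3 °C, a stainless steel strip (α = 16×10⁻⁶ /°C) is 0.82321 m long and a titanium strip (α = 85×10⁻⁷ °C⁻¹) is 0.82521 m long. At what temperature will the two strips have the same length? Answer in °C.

Equal length when α₁L₁ΔT − α₂L₂ΔT = L₂ − L₁ = 2.00×10⁻³ m
α₁L₁ = 1.317136×10⁻⁵, α₂L₂ = 7.014285×10⁻⁶ → Δ(αL) = 6.157075×10⁻⁶ m/K
ΔT = 2.00×10⁻³ / 6.157075×10⁻⁶ = 324.830 K, so T = 26.3 + 324.830 = 351.130 °C

T = 351.1 °C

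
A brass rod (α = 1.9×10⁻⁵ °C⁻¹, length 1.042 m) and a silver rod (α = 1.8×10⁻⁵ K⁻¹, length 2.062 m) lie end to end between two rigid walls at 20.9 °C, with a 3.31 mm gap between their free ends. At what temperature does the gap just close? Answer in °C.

Gap closes when ΔL₁ + ΔL₂ = 3.31 mm = 3.31×10⁻³ m
(α₁L₁ + α₂L₂)ΔT = g
α₁L₁ + α₂L₂ = 1.9×10⁻⁵×1.042 + 1.8×10⁻⁵×2.062 = 5.6914×10⁻⁵ m/K
ΔT = 3.31×10⁻³ / 5.6914×10⁻⁵ = 58.158 K
T = 20.9 + 58.158 = 79.058 °C

T = 79.1 °C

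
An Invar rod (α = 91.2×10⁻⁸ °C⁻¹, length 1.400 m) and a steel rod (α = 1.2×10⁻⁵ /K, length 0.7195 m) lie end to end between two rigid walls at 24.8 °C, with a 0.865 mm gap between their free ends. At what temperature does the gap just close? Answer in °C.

α₁L₁ = 1.2768×10⁻⁶ m/K, α₂L₂ = 8.634×10⁻⁶ m/K → total 9.9108×10⁻⁶ m/K
ΔT = g/(α₁L₁+α₂L₂) = 8.65×10⁻⁴ / 9.9108×10⁻⁶ = 87.28 K
T = 24.8 + 87.28 = 112.08 °C

T = 112 °C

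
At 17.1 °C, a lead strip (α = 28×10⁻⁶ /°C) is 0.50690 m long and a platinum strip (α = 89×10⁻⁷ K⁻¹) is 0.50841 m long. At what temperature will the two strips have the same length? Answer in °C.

Equal length when α₁L₁ΔT − α₂L₂ΔT = L₂ − L₁ = 1.51×10⁻³ m
α₁L₁ = 1.41932×10⁻⁵, α₂L₂ = 4.524849×10⁻⁶ → Δ(αL) = 9.668351×10⁻⁶ m/K
ΔT = 1.51×10⁻³ / 9.668351×10⁻⁶ = 156.180 K, so T = 17.1 + 156.180 = 173.280 °C

T = 173.3 °C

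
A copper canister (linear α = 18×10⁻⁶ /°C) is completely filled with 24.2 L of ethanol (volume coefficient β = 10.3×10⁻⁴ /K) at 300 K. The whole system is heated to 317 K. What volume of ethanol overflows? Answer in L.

The canister also expands: β_container ≈ 3α = 5.4×10⁻⁵ /K
Net overflow = V₀(β_liq − 3α_cont)ΔT
β − 3α = 1.03×10⁻³ − 5.4×10⁻⁵ = 9.76×10⁻⁴ /K; ΔT = 17 K
ΔV = 24.2 × 9.76×10⁻⁴ × 17 = 0.402 L

0.402 L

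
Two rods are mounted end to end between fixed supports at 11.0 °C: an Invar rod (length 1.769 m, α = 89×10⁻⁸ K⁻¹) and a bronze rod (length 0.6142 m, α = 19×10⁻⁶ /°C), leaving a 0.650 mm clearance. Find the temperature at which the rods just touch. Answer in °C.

T = 60.1 °C

α₁L₁ = 1.57441×10⁻⁶ m/K, α₂L₂ = 1.16698×10⁻⁵ m/K → total 1.324421×10⁻⁵ m/K
ΔT = g/(α₁L₁+α₂L₂) = 6.50×10⁻⁴ / 1.324421×10⁻⁵ = 49.078 K
T = 11.0 + 49.078 = 60.078 °C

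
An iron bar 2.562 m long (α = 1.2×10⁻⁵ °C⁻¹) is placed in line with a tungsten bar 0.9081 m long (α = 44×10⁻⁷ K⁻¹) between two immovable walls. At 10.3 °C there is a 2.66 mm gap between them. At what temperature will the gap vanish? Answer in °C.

α₁L₁ = 3.0744×10⁻⁵ m/K, α₂L₂ = 3.99564×10⁻⁶ m/K → total 3.473964×10⁻⁵ m/K
ΔT = g/(α₁L₁+α₂L₂) = 2.66×10⁻³ / 3.473964×10⁻⁵ = 76.570 K
T = 10.3 + 76.570 = 86.870 °C

T = 86.9 °C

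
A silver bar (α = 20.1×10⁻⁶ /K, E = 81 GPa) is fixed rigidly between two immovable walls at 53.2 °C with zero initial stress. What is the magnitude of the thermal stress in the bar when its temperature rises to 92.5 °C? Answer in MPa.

σ = 64.0 MPa

Fully constrained: the free strain ε = αΔT is blocked, so σ = Eε = EαΔT.
|ΔT| = 39.3 K
σ = 81.0×10⁹ × 20.1×10⁻⁶ × 39.3 = 6.40×10⁷ Pa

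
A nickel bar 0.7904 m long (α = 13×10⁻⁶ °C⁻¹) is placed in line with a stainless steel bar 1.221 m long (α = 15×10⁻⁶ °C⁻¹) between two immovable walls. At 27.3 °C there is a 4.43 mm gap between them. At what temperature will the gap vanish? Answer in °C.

T = 182 °C

Gap closes when ΔL₁ + ΔL₂ = 4.43 mm = 4.43×10⁻³ m
(α₁L₁ + α₂L₂)ΔT = g
α₁L₁ + α₂L₂ = 13×10⁻⁶×0.7904 + 15×10⁻⁶×1.221 = 2.85902×10⁻⁵ m/K
ΔT = 4.43×10⁻³ / 2.85902×10⁻⁵ = 154.95 K
T = 27.3 + 154.95 = 182.25 °C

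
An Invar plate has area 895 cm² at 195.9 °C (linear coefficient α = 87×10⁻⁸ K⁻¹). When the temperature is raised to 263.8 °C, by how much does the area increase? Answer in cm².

ΔA = 0.106 cm²

Area coefficient ≈ 2α; |ΔT| = 67.9 K
ΔA = 2αA₀ΔT = 2(87×10⁻⁸)(895)(67.9) = 0.106 cm²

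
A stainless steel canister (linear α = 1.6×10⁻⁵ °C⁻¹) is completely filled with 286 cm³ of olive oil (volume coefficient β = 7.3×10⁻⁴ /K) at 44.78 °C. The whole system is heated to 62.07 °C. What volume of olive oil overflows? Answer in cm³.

3.37 cm³

The canister also expands: β_container ≈ 3α = 4.8×10⁻⁵ /K
Net overflow = V₀(β_liq − 3α_cont)ΔT
β − 3α = 7.30×10⁻⁴ − 4.8×10⁻⁵ = 6.82×10⁻⁴ /K; ΔT = 17.29 K
ΔV = 286 × 6.82×10⁻⁴ × 17.29 = 3.37 cm³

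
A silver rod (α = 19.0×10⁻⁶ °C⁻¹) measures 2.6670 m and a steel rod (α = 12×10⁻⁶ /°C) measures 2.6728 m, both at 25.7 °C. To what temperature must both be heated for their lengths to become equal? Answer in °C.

Equal length when α₁L₁ΔT − α₂L₂ΔT = L₂ − L₁ = 5.80×10⁻³ m
α₁L₁ = 5.0673×10⁻⁵, α₂L₂ = 3.20736×10⁻⁵ → Δ(αL) = 1.85994×10⁻⁵ m/K
ΔT = 5.80×10⁻³ / 1.85994×10⁻⁵ = 311.838 K, so T = 25.7 + 311.838 = 337.538 °C

T = 337.5 °C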